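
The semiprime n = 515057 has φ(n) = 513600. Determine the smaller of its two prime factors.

601

φ(n) = (p−1)(q−1) = n − (p+q) + 1, so p + q = 515057 − 513600 + 1 = 1458.
p and q are the roots of t² − 1458t + 515057 = 0.
Discriminant: 1458² − 4·515057 = 2125764 − 2060228 = 65536; √65536 = 256.
q = (1458 − 256)/2 = 601, p = (1458 + 256)/2 = 857.
Check: 601 · 857 = 515057.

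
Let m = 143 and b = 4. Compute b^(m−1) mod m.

126

4^1 ≡ 4 (mod 143)
4^2 ≡ 4^2 = 16 ≡ 16 (mod 143)
4^4 ≡ 16^2 = 256 ≡ 113 (mod 143)
4^8 ≡ 113^2 = 12769 ≡ 42 (mod 143)
4^16 ≡ 42^2 = 1764 ≡ 48 (mod 143)
4^32 ≡ 48^2 = 2304 ≡ 16 (mod 143)
4^64 ≡ 16^2 = 256 ≡ 113 (mod 143)
4^128 ≡ 113^2 = 12769 ≡ 42 (mod 143)
142 = 128 + 8 + 4 + 2 in binary powers of 2.
So 4^142 ≡ 42 · 42 · 113 · 16 ≡ 126 (mod 143).
Since 126 ≠ 1, base 4 is a Fermat witness: 143 is composite.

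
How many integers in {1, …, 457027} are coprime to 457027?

Factor: 457027 = 41 · 71 · 157.
φ(457027) = (41−1) · (71−1) · (157−1) = 40 · 70 · 156 = 436800.

436800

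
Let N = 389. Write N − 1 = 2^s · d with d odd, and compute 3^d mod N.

274

389 − 1 = 388 = 2^2 · 97, so d = 97.
3^1 ≡ 3 (mod 389)
3^2 ≡ 3^2 = 9 ≡ 9 (mod 389)
3^4 ≡ 9^2 = 81 ≡ 81 (mod 389)
3^8 ≡ 81^2 = 6561 ≡ 337 (mod 389)
3^16 ≡ 337^2 = 113569 ≡ 370 (mod 389)
3^32 ≡ 370^2 = 136900 ≡ 361 (mod 389)
3^64 ≡ 361^2 = 130321 ≡ 6 (mod 389)
97 = 64 + 32 + 1 in binary powers of 2.
So 3^97 ≡ 6 · 361 · 3 ≡ 274 (mod 389).
Squaring chain: 274 → 388; reaches −1, so base 3 does not prove 389 composite.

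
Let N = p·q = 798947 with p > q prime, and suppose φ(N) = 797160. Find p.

φ(n) = (p−1)(q−1) = n − (p+q) + 1, so p + q = 798947 − 797160 + 1 = 1788.
p and q are the roots of t² − 1788t + 798947 = 0.
Discriminant: 1788² − 4·798947 = 3196944 − 3195788 = 1156; √1156 = 34.
q = (1788 − 34)/2 = 877, p = (1788 + 34)/2 = 911.
Check: 877 · 911 = 798947.

911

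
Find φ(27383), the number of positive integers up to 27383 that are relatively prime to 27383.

27048

Factor: 27383 = 139 · 197.
φ(27383) = (139−1) · (197−1) = 138 · 196 = 27048.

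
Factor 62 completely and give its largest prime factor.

62 = 2 · 31
31 is prime.
So 62 = 2 · 31; the largest prime factor is 31.

31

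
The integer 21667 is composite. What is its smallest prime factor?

21667 is odd.
Digit sum 22, not divisible by 3.
Ends in 7: not divisible by 5.
7: 21667 = 7·3095 + 2
11: 21667 = 11·1969 + 8
13: 21667 = 13·1666 + 9
17: 21667 = 17·1274 + 9
19: 21667 = 19·1140 + 7
23: 21667 = 23·942 + 1
29: 21667 = 29·747 + 4
31: 21667 = 31·698 + 29
37: 21667 = 37·585 + 22
41: 21667 = 41·528 + 19
43: 21667 = 43·503 + 38
47: 21667 = 47·461

47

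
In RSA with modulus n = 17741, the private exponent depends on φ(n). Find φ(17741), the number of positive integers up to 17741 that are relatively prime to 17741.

17472

Factor: 17741 = 113 · 157.
φ(17741) = (113−1) · (157−1) = 112 · 156 = 17472.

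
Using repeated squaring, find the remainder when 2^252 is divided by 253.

2^1 ≡ 2 (mod 253)
2^2 ≡ 2^2 = 4 ≡ 4 (mod 253)
2^4 ≡ 4^2 = 16 ≡ 16 (mod 253)
2^8 ≡ 16^2 = 256 ≡ 3 (mod 253)
2^16 ≡ 3^2 = 9 ≡ 9 (mod 253)
2^32 ≡ 9^2 = 81 ≡ 81 (mod 253)
2^64 ≡ 81^2 = 6561 ≡ 236 (mod 253)
2^128 ≡ 236^2 = 55696 ≡ 36 (mod 253)
252 = 128 + 64 + 32 + 16 + 8 + 4 in binary powers of 2.
So 2^252 ≡ 36 · 236 · 81 · 9 · 3 · 16 ≡ 81 (mod 253).
Since 81 ≠ 1, base 2 is a Fermat witness: 253 is composite.

81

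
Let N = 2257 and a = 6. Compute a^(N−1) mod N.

6^1 ≡ 6 (mod 2257)
6^2 ≡ 6^2 = 36 ≡ 36 (mod 2257)
6^4 ≡ 36^2 = 1296 ≡ 1296 (mod 2257)
6^8 ≡ 1296^2 = 1679616 ≡ 408 (mod 2257)
6^16 ≡ 408^2 = 166464 ≡ 1703 (mod 2257)
6^32 ≡ 1703^2 = 2900209 ≡ 2221 (mod 2257)
6^64 ≡ 2221^2 = 4932841 ≡ 1296 (mod 2257)
6^128 ≡ 1296^2 = 1679616 ≡ 408 (mod 2257)
6^256 ≡ 408^2 = 166464 ≡ 1703 (mod 2257)
6^512 ≡ 1703^2 = 2900209 ≡ 2221 (mod 2257)
6^1024 ≡ 2221^2 = 4932841 ≡ 1296 (mod 2257)
6^2048 ≡ 1296^2 = 1679616 ≡ 408 (mod 2257)
2256 = 2048 + 128 + 64 + 16 in binary powers of 2.
So 6^2256 ≡ 408 · 408 · 1296 · 1703 ≡ 741 (mod 2257).
Since 741 ≠ 1, base 6 is a Fermat witness: 2257 is composite.

741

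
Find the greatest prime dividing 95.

19

95 = 5 · 19
19 is prime.
So 95 = 5 · 19; the largest prime factor is 19.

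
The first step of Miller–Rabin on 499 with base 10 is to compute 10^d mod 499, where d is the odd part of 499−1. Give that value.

498

499 − 1 = 498 = 2^1 · 249, so d = 249.
10^1 ≡ 10 (mod 499)
10^2 ≡ 10^2 = 100 ≡ 100 (mod 499)
10^4 ≡ 100^2 = 10000 ≡ 20 (mod 499)
10^8 ≡ 20^2 = 400 ≡ 400 (mod 499)
10^16 ≡ 400^2 = 160000 ≡ 320 (mod 499)
10^32 ≡ 320^2 = 102400 ≡ 105 (mod 499)
10^64 ≡ 105^2 = 11025 ≡ 47 (mod 499)
10^128 ≡ 47^2 = 2209 ≡ 213 (mod 499)
249 = 128 + 64 + 32 + 16 + 8 + 1 in binary powers of 2.
So 10^249 ≡ 213 · 47 · 105 · 320 · 400 · 10 ≡ 498 (mod 499).
Since 10^d ≡ 498 (mod 499), base 10 does not prove 499 composite.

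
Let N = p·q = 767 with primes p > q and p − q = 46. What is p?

Since p = q + 46, we have 767 = q(q + 46), so q² + 46q − 767 = 0.
Discriminant: 46² + 4·767 = 2116 + 3068 = 5184; √5184 = 72.
q = (−46 + 72)/2 = 13, and p = q + 46 = 59.
Check: 13 · 59 = 767.

59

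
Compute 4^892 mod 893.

4^1 ≡ 4 (mod 893)
4^2 ≡ 4^2 = 16 ≡ 16 (mod 893)
4^4 ≡ 16^2 = 256 ≡ 256 (mod 893)
4^8 ≡ 256^2 = 65536 ≡ 347 (mod 893)
4^16 ≡ 347^2 = 120409 ≡ 747 (mod 893)
4^32 ≡ 747^2 = 558009 ≡ 777 (mod 893)
4^64 ≡ 777^2 = 603729 ≡ 61 (mod 893)
4^128 ≡ 61^2 = 3721 ≡ 149 (mod 893)
4^256 ≡ 149^2 = 22201 ≡ 769 (mod 893)
4^512 ≡ 769^2 = 591361 ≡ 195 (mod 893)
892 = 512 + 256 + 64 + 32 + 16 + 8 + 4 in binary powers of 2.
So 4^892 ≡ 195 · 769 · 61 · 777 · 747 · 347 · 256 ≡ 61 (mod 893).
Since 61 ≠ 1, base 4 is a Fermat witness: 893 is composite.

61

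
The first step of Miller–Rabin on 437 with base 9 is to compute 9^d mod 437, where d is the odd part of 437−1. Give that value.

294

437 − 1 = 436 = 2^2 · 109, so d = 109.
9^1 ≡ 9 (mod 437)
9^2 ≡ 9^2 = 81 ≡ 81 (mod 437)
9^4 ≡ 81^2 = 6561 ≡ 6 (mod 437)
9^8 ≡ 6^2 = 36 ≡ 36 (mod 437)
9^16 ≡ 36^2 = 1296 ≡ 422 (mod 437)
9^32 ≡ 422^2 = 178084 ≡ 225 (mod 437)
9^64 ≡ 225^2 = 50625 ≡ 370 (mod 437)
109 = 64 + 32 + 8 + 4 + 1 in binary powers of 2.
So 9^109 ≡ 370 · 225 · 36 · 6 · 9 ≡ 294 (mod 437).
Squaring chain: 294 → 347; never reaches −1, so base 9 is a Miller–Rabin witness that 437 is composite.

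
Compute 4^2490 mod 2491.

4^1 ≡ 4 (mod 2491)
4^2 ≡ 4^2 = 16 ≡ 16 (mod 2491)
4^4 ≡ 16^2 = 256 ≡ 256 (mod 2491)
4^8 ≡ 256^2 = 65536 ≡ 770 (mod 2491)
4^16 ≡ 770^2 = 592900 ≡ 42 (mod 2491)
4^32 ≡ 42^2 = 1764 ≡ 1764 (mod 2491)
4^64 ≡ 1764^2 = 3111696 ≡ 437 (mod 2491)
4^128 ≡ 437^2 = 190969 ≡ 1653 (mod 2491)
4^256 ≡ 1653^2 = 2732409 ≡ 2273 (mod 2491)
4^512 ≡ 2273^2 = 5166529 ≡ 195 (mod 2491)
4^1024 ≡ 195^2 = 38025 ≡ 660 (mod 2491)
4^2048 ≡ 660^2 = 435600 ≡ 2166 (mod 2491)
2490 = 2048 + 256 + 128 + 32 + 16 + 8 + 2 in binary powers of 2.
So 4^2490 ≡ 2166 · 2273 · 1653 · 1764 · 42 · 770 · 16 ≡ 947 (mod 2491).
Since 947 ≠ 1, base 4 is a Fermat witness: 2491 is composite.

947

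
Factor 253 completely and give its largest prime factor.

253 = 11 · 23
23 is prime.
So 253 = 11 · 23; the largest prime factor is 23.

23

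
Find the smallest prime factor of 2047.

2047 is odd.
Digit sum 13, not divisible by 3.
Ends in 7: not divisible by 5.
7: 2047 = 7·292 + 3
11: 2047 = 11·186 + 1
13: 2047 = 13·157 + 6
17: 2047 = 17·120 + 7
19: 2047 = 19·107 + 14
23: 2047 = 23·89

23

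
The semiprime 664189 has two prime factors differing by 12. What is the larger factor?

821

Since p = q + 12, we have 664189 = q(q + 12), so q² + 12q − 664189 = 0.
Discriminant: 12² + 4·664189 = 144 + 2656756 = 2656900; √2656900 = 1630.
q = (−12 + 1630)/2 = 809, and p = q + 12 = 821.
Check: 809 · 821 = 664189.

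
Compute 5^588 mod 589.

5^1 ≡ 5 (mod 589)
5^2 ≡ 5^2 = 25 ≡ 25 (mod 589)
5^4 ≡ 25^2 = 625 ≡ 36 (mod 589)
5^8 ≡ 36^2 = 1296 ≡ 118 (mod 589)
5^16 ≡ 118^2 = 13924 ≡ 377 (mod 589)
5^32 ≡ 377^2 = 142129 ≡ 180 (mod 589)
5^64 ≡ 180^2 = 32400 ≡ 5 (mod 589)
5^128 ≡ 5^2 = 25 ≡ 25 (mod 589)
5^256 ≡ 25^2 = 625 ≡ 36 (mod 589)
5^512 ≡ 36^2 = 1296 ≡ 118 (mod 589)
588 = 512 + 64 + 8 + 4 in binary powers of 2.
So 5^588 ≡ 118 · 5 · 118 · 36 ≡ 125 (mod 589).
Since 125 ≠ 1, base 5 is a Fermat witness: 589 is composite.

125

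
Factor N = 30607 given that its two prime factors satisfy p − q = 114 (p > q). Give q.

Since p = q + 114, we have 30607 = q(q + 114), so q² + 114q − 30607 = 0.
Discriminant: 114² + 4·30607 = 12996 + 122428 = 135424; √135424 = 368.
q = (−114 + 368)/2 = 127, and p = q + 114 = 241.
Check: 127 · 241 = 30607.

127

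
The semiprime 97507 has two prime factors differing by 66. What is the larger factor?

347

Since p = q + 66, we have 97507 = q(q + 66), so q² + 66q − 97507 = 0.
Discriminant: 66² + 4·97507 = 4356 + 390028 = 394384; √394384 = 628.
q = (−66 + 628)/2 = 281, and p = q + 66 = 347.
Check: 281 · 347 = 97507.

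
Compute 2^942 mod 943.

2^1 ≡ 2 (mod 943)
2^2 ≡ 2^2 = 4 ≡ 4 (mod 943)
2^4 ≡ 4^2 = 16 ≡ 16 (mod 943)
2^8 ≡ 16^2 = 256 ≡ 256 (mod 943)
2^16 ≡ 256^2 = 65536 ≡ 469 (mod 943)
2^32 ≡ 469^2 = 219961 ≡ 242 (mod 943)
2^64 ≡ 242^2 = 58564 ≡ 98 (mod 943)
2^128 ≡ 98^2 = 9604 ≡ 174 (mod 943)
2^256 ≡ 174^2 = 30276 ≡ 100 (mod 943)
2^512 ≡ 100^2 = 10000 ≡ 570 (mod 943)
942 = 512 + 256 + 128 + 32 + 8 + 4 + 2 in binary powers of 2.
So 2^942 ≡ 570 · 100 · 174 · 242 · 256 · 16 · 4 ≡ 496 (mod 943).
Since 496 ≠ 1, base 2 is a Fermat witness: 943 is composite.

496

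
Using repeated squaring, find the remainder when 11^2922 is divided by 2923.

11^1 ≡ 11 (mod 2923)
11^2 ≡ 11^2 = 121 ≡ 121 (mod 2923)
11^4 ≡ 121^2 = 14641 ≡ 26 (mod 2923)
11^8 ≡ 26^2 = 676 ≡ 676 (mod 2923)
11^16 ≡ 676^2 = 456976 ≡ 988 (mod 2923)
11^32 ≡ 988^2 = 976144 ≡ 2785 (mod 2923)
11^64 ≡ 2785^2 = 7756225 ≡ 1506 (mod 2923)
11^128 ≡ 1506^2 = 2268036 ≡ 2711 (mod 2923)
11^256 ≡ 2711^2 = 7349521 ≡ 1099 (mod 2923)
11^512 ≡ 1099^2 = 1207801 ≡ 602 (mod 2923)
11^1024 ≡ 602^2 = 362404 ≡ 2875 (mod 2923)
11^2048 ≡ 2875^2 = 8265625 ≡ 2304 (mod 2923)
2922 = 2048 + 512 + 256 + 64 + 32 + 8 + 2 in binary powers of 2.
So 11^2922 ≡ 2304 · 602 · 1099 · 1506 · 2785 · 676 · 121 ≡ 2258 (mod 2923).
Since 2258 ≠ 1, base 11 is a Fermat witness: 2923 is composite.

2258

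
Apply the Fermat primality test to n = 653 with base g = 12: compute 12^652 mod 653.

12^1 ≡ 12 (mod 653)
12^2 ≡ 12^2 = 144 ≡ 144 (mod 653)
12^4 ≡ 144^2 = 20736 ≡ 493 (mod 653)
12^8 ≡ 493^2 = 243049 ≡ 133 (mod 653)
12^16 ≡ 133^2 = 17689 ≡ 58 (mod 653)
12^32 ≡ 58^2 = 3364 ≡ 99 (mod 653)
12^64 ≡ 99^2 = 9801 ≡ 6 (mod 653)
12^128 ≡ 6^2 = 36 ≡ 36 (mod 653)
12^256 ≡ 36^2 = 1296 ≡ 643 (mod 653)
12^512 ≡ 643^2 = 413449 ≡ 100 (mod 653)
652 = 512 + 128 + 8 + 4 in binary powers of 2.
So 12^652 ≡ 100 · 36 · 133 · 493 ≡ 1 (mod 653).
Since the result is 1, base 12 gives no evidence that 653 is composite.

1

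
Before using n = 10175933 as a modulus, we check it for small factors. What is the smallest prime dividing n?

10175933 is odd.
Digit sum 29, not divisible by 3.
Ends in 3: not divisible by 5.
7: 10175933 = 7·1453704 + 5
11: 10175933 = 11·925084 + 9
13: 10175933 = 13·782764 + 1
17: 10175933 = 17·598584 + 5
19: 10175933 = 19·535575 + 8
23: 10175933 = 23·442431 + 20
29: 10175933 = 29·350894 + 7
31: 10175933 = 31·328255 + 28
37: 10175933 = 37·275025 + 8
41: 10175933 = 41·248193 + 20
43: 10175933 = 43·236649 + 26
47: 10175933 = 47·216509 + 10
53: 10175933 = 53·191998 + 39
59: 10175933 = 59·172473 + 26
61: 10175933 = 61·166818 + 35
67: 10175933 = 67·151879 + 40
71: 10175933 = 71·143323

71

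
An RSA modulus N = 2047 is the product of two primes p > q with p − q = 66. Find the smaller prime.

Since p = q + 66, we have 2047 = q(q + 66), so q² + 66q − 2047 = 0.
Discriminant: 66² + 4·2047 = 4356 + 8188 = 12544; √12544 = 112.
q = (−66 + 112)/2 = 23, and p = q + 66 = 89.
Check: 23 · 89 = 2047.

23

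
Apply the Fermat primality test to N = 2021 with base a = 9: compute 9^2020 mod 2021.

9^1 ≡ 9 (mod 2021)
9^2 ≡ 9^2 = 81 ≡ 81 (mod 2021)
9^4 ≡ 81^2 = 6561 ≡ 498 (mod 2021)
9^8 ≡ 498^2 = 248004 ≡ 1442 (mod 2021)
9^16 ≡ 1442^2 = 2079364 ≡ 1776 (mod 2021)
9^32 ≡ 1776^2 = 3154176 ≡ 1416 (mod 2021)
9^64 ≡ 1416^2 = 2005056 ≡ 224 (mod 2021)
9^128 ≡ 224^2 = 50176 ≡ 1672 (mod 2021)
9^256 ≡ 1672^2 = 2795584 ≡ 541 (mod 2021)
9^512 ≡ 541^2 = 292681 ≡ 1657 (mod 2021)
9^1024 ≡ 1657^2 = 2745649 ≡ 1131 (mod 2021)
2020 = 1024 + 512 + 256 + 128 + 64 + 32 + 4 in binary powers of 2.
So 9^2020 ≡ 1131 · 1657 · 541 · 1672 · 224 · 1416 · 498 ≡ 1358 (mod 2021).
Since 1358 ≠ 1, base 9 is a Fermat witness: 2021 is composite.

1358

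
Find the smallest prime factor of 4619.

31

4619 is odd.
Digit sum 20, not divisible by 3.
Ends in 9: not divisible by 5.
7: 4619 = 7·659 + 6
11: 4619 = 11·419 + 10
13: 4619 = 13·355 + 4
17: 4619 = 17·271 + 12
19: 4619 = 19·243 + 2
23: 4619 = 23·200 + 19
29: 4619 = 29·159 + 8
31: 4619 = 31·149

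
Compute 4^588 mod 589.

64

4^1 ≡ 4 (mod 589)
4^2 ≡ 4^2 = 16 ≡ 16 (mod 589)
4^4 ≡ 16^2 = 256 ≡ 256 (mod 589)
4^8 ≡ 256^2 = 65536 ≡ 157 (mod 589)
4^16 ≡ 157^2 = 24649 ≡ 500 (mod 589)
4^32 ≡ 500^2 = 250000 ≡ 264 (mod 589)
4^64 ≡ 264^2 = 69696 ≡ 194 (mod 589)
4^128 ≡ 194^2 = 37636 ≡ 529 (mod 589)
4^256 ≡ 529^2 = 279841 ≡ 66 (mod 589)
4^512 ≡ 66^2 = 4356 ≡ 233 (mod 589)
588 = 512 + 64 + 8 + 4 in binary powers of 2.
So 4^588 ≡ 233 · 194 · 157 · 256 ≡ 64 (mod 589).
Since 64 ≠ 1, base 4 is a Fermat witness: 589 is composite.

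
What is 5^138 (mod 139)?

1

5^1 ≡ 5 (mod 139)
5^2 ≡ 5^2 = 25 ≡ 25 (mod 139)
5^4 ≡ 25^2 = 625 ≡ 69 (mod 139)
5^8 ≡ 69^2 = 4761 ≡ 35 (mod 139)
5^16 ≡ 35^2 = 1225 ≡ 113 (mod 139)
5^32 ≡ 113^2 = 12769 ≡ 120 (mod 139)
5^64 ≡ 120^2 = 14400 ≡ 83 (mod 139)
5^128 ≡ 83^2 = 6889 ≡ 78 (mod 139)
138 = 128 + 8 + 2 in binary powers of 2.
So 5^138 ≡ 78 · 35 · 25 ≡ 1 (mod 139).
Since the result is 1, base 5 gives no evidence that 139 is composite.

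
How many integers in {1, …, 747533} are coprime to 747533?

712768

Factor: 747533 = 29 · 149 · 173.
φ(747533) = (29−1) · (149−1) · (173−1) = 28 · 148 · 172 = 712768.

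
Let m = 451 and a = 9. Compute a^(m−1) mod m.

122

9^1 ≡ 9 (mod 451)
9^2 ≡ 9^2 = 81 ≡ 81 (mod 451)
9^4 ≡ 81^2 = 6561 ≡ 247 (mod 451)
9^8 ≡ 247^2 = 61009 ≡ 124 (mod 451)
9^16 ≡ 124^2 = 15376 ≡ 42 (mod 451)
9^32 ≡ 42^2 = 1764 ≡ 411 (mod 451)
9^64 ≡ 411^2 = 168921 ≡ 247 (mod 451)
9^128 ≡ 247^2 = 61009 ≡ 124 (mod 451)
9^256 ≡ 124^2 = 15376 ≡ 42 (mod 451)
450 = 256 + 128 + 64 + 2 in binary powers of 2.
So 9^450 ≡ 42 · 124 · 247 · 81 ≡ 122 (mod 451).
Since 122 ≠ 1, base 9 is a Fermat witness: 451 is composite.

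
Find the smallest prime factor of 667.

667 is odd.
Digit sum 19, not divisible by 3.
Ends in 7: not divisible by 5.
7: 667 = 7·95 + 2
11: 667 = 11·60 + 7
13: 667 = 13·51 + 4
17: 667 = 17·39 + 4
19: 667 = 19·35 + 2
23: 667 = 23·29

23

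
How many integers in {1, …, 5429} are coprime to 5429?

Factor: 5429 = 61 · 89.
φ(5429) = (61−1) · (89−1) = 60 · 88 = 5280.

5280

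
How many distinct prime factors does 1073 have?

1073 = 29 · 37
1073 = 29 · 37, which has 2 distinct prime factors.

2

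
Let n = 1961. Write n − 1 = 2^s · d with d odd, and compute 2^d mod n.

1961 − 1 = 1960 = 2^3 · 245, so d = 245.
2^1 ≡ 2 (mod 1961)
2^2 ≡ 2^2 = 4 ≡ 4 (mod 1961)
2^4 ≡ 4^2 = 16 ≡ 16 (mod 1961)
2^8 ≡ 16^2 = 256 ≡ 256 (mod 1961)
2^16 ≡ 256^2 = 65536 ≡ 823 (mod 1961)
2^32 ≡ 823^2 = 677329 ≡ 784 (mod 1961)
2^64 ≡ 784^2 = 614656 ≡ 863 (mod 1961)
2^128 ≡ 863^2 = 744769 ≡ 1550 (mod 1961)
245 = 128 + 64 + 32 + 16 + 4 + 1 in binary powers of 2.
So 2^245 ≡ 1550 · 863 · 784 · 823 · 16 · 2 ≡ 1874 (mod 1961).
Squaring chain: 1874 → 1686 → 1107; never reaches −1, so base 2 is a Miller–Rabin witness that 1961 is composite.

1874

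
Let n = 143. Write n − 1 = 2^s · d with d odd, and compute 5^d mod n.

143 − 1 = 142 = 2^1 · 71, so d = 71.
5^1 ≡ 5 (mod 143)
5^2 ≡ 5^2 = 25 ≡ 25 (mod 143)
5^4 ≡ 25^2 = 625 ≡ 53 (mod 143)
5^8 ≡ 53^2 = 2809 ≡ 92 (mod 143)
5^16 ≡ 92^2 = 8464 ≡ 27 (mod 143)
5^32 ≡ 27^2 = 729 ≡ 14 (mod 143)
5^64 ≡ 14^2 = 196 ≡ 53 (mod 143)
71 = 64 + 4 + 2 + 1 in binary powers of 2.
So 5^71 ≡ 53 · 53 · 25 · 5 ≡ 60 (mod 143).
Squaring chain: 60; never reaches −1, so base 5 is a Miller–Rabin witness that 143 is composite.

60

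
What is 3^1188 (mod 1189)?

3^1 ≡ 3 (mod 1189)
3^2 ≡ 3^2 = 9 ≡ 9 (mod 1189)
3^4 ≡ 9^2 = 81 ≡ 81 (mod 1189)
3^8 ≡ 81^2 = 6561 ≡ 616 (mod 1189)
3^16 ≡ 616^2 = 379456 ≡ 165 (mod 1189)
3^32 ≡ 165^2 = 27225 ≡ 1067 (mod 1189)
3^64 ≡ 1067^2 = 1138489 ≡ 616 (mod 1189)
3^128 ≡ 616^2 = 379456 ≡ 165 (mod 1189)
3^256 ≡ 165^2 = 27225 ≡ 1067 (mod 1189)
3^512 ≡ 1067^2 = 1138489 ≡ 616 (mod 1189)
3^1024 ≡ 616^2 = 379456 ≡ 165 (mod 1189)
1188 = 1024 + 128 + 32 + 4 in binary powers of 2.
So 3^1188 ≡ 165 · 165 · 1067 · 81 ≡ 1147 (mod 1189).
Since 1147 ≠ 1, base 3 is a Fermat witness: 1189 is composite.

1147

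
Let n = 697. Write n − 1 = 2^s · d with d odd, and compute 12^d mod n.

432

697 − 1 = 696 = 2^3 · 87, so d = 87.
12^1 ≡ 12 (mod 697)
12^2 ≡ 12^2 = 144 ≡ 144 (mod 697)
12^4 ≡ 144^2 = 20736 ≡ 523 (mod 697)
12^8 ≡ 523^2 = 273529 ≡ 305 (mod 697)
12^16 ≡ 305^2 = 93025 ≡ 324 (mod 697)
12^32 ≡ 324^2 = 104976 ≡ 426 (mod 697)
12^64 ≡ 426^2 = 181476 ≡ 256 (mod 697)
87 = 64 + 16 + 4 + 2 + 1 in binary powers of 2.
So 12^87 ≡ 256 · 324 · 523 · 144 · 12 ≡ 432 (mod 697).
Squaring chain: 432 → 525 → 310; never reaches −1, so base 12 is a Miller–Rabin witness that 697 is composite.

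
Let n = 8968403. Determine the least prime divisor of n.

8968403 is odd.
Digit sum 38, not divisible by 3.
Ends in 3: not divisible by 5.
7: 8968403 = 7·1281200 + 3
11: 8968403 = 11·815309 + 4
13: 8968403 = 13·689877 + 2
17: 8968403 = 17·527553 + 2
19: 8968403 = 19·472021 + 4
23: 8968403 = 23·389930 + 13
29: 8968403 = 29·309255 + 8
31: 8968403 = 31·289303 + 10
37: 8968403 = 37·242389 + 10
41: 8968403 = 41·218741 + 22
43: 8968403 = 43·208567 + 22
47: 8968403 = 47·190817 + 4
53: 8968403 = 53·169215 + 8
59: 8968403 = 59·152006 + 49
61: 8968403 = 61·147023

61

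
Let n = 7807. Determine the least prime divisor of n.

37

7807 is odd.
Digit sum 22, not divisible by 3.
Ends in 7: not divisible by 5.
7: 7807 = 7·1115 + 2
11: 7807 = 11·709 + 8
13: 7807 = 13·600 + 7
17: 7807 = 17·459 + 4
19: 7807 = 19·410 + 17
23: 7807 = 23·339 + 10
29: 7807 = 29·269 + 6
31: 7807 = 31·251 + 26
37: 7807 = 37·211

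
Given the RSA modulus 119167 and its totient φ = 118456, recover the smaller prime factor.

φ(n) = (p−1)(q−1) = n − (p+q) + 1, so p + q = 119167 − 118456 + 1 = 712.
p and q are the roots of t² − 712t + 119167 = 0.
Discriminant: 712² − 4·119167 = 506944 − 476668 = 30276; √30276 = 174.
q = (712 − 174)/2 = 269, p = (712 + 174)/2 = 443.
Check: 269 · 443 = 119167.

269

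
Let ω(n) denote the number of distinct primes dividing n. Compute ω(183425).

183425 = 5^2 · 7337
7337 = 11 · 667
667 = 23 · 29
183425 = 5^2 · 11 · 23 · 29, which has 4 distinct prime factors.

4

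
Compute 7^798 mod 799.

7^1 ≡ 7 (mod 799)
7^2 ≡ 7^2 = 49 ≡ 49 (mod 799)
7^4 ≡ 49^2 = 2401 ≡ 4 (mod 799)
7^8 ≡ 4^2 = 16 ≡ 16 (mod 799)
7^16 ≡ 16^2 = 256 ≡ 256 (mod 799)
7^32 ≡ 256^2 = 65536 ≡ 18 (mod 799)
7^64 ≡ 18^2 = 324 ≡ 324 (mod 799)
7^128 ≡ 324^2 = 104976 ≡ 307 (mod 799)
7^256 ≡ 307^2 = 94249 ≡ 766 (mod 799)
7^512 ≡ 766^2 = 586756 ≡ 290 (mod 799)
798 = 512 + 256 + 16 + 8 + 4 + 2 in binary powers of 2.
So 7^798 ≡ 290 · 766 · 256 · 16 · 4 · 49 ≡ 773 (mod 799).
Since 773 ≠ 1, base 7 is a Fermat witness: 799 is composite.

773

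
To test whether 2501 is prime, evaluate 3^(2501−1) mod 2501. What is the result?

245

3^1 ≡ 3 (mod 2501)
3^2 ≡ 3^2 = 9 ≡ 9 (mod 2501)
3^4 ≡ 9^2 = 81 ≡ 81 (mod 2501)
3^8 ≡ 81^2 = 6561 ≡ 1559 (mod 2501)
3^16 ≡ 1559^2 = 2430481 ≡ 2010 (mod 2501)
3^32 ≡ 2010^2 = 4040100 ≡ 985 (mod 2501)
3^64 ≡ 985^2 = 970225 ≡ 2338 (mod 2501)
3^128 ≡ 2338^2 = 5466244 ≡ 1559 (mod 2501)
3^256 ≡ 1559^2 = 2430481 ≡ 2010 (mod 2501)
3^512 ≡ 2010^2 = 4040100 ≡ 985 (mod 2501)
3^1024 ≡ 985^2 = 970225 ≡ 2338 (mod 2501)
3^2048 ≡ 2338^2 = 5466244 ≡ 1559 (mod 2501)
2500 = 2048 + 256 + 128 + 64 + 4 in binary powers of 2.
So 3^2500 ≡ 1559 · 2010 · 1559 · 2338 · 81 ≡ 245 (mod 2501).
Since 245 ≠ 1, base 3 is a Fermat witness: 2501 is composite.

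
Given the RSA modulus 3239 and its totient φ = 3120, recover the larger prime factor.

79

φ(n) = (p−1)(q−1) = n − (p+q) + 1, so p + q = 3239 − 3120 + 1 = 120.
p and q are the roots of t² − 120t + 3239 = 0.
Discriminant: 120² − 4·3239 = 14400 − 12956 = 1444; √1444 = 38.
q = (120 − 38)/2 = 41, p = (120 + 38)/2 = 79.
Check: 41 · 79 = 3239.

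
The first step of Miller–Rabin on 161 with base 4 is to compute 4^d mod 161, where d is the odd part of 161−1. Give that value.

58

161 − 1 = 160 = 2^5 · 5, so d = 5.
4^1 ≡ 4 (mod 161)
4^2 ≡ 4^2 = 16 ≡ 16 (mod 161)
4^4 ≡ 16^2 = 256 ≡ 95 (mod 161)
5 = 4 + 1 in binary powers of 2.
So 4^5 ≡ 95 · 4 ≡ 58 (mod 161).
Squaring chain: 58 → 144 → 128 → 123 → 156; never reaches −1, so base 4 is a Miller–Rabin witness that 161 is composite.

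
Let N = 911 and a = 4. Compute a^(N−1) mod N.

1

4^1 ≡ 4 (mod 911)
4^2 ≡ 4^2 = 16 ≡ 16 (mod 911)
4^4 ≡ 16^2 = 256 ≡ 256 (mod 911)
4^8 ≡ 256^2 = 65536 ≡ 855 (mod 911)
4^16 ≡ 855^2 = 731025 ≡ 403 (mod 911)
4^32 ≡ 403^2 = 162409 ≡ 251 (mod 911)
4^64 ≡ 251^2 = 63001 ≡ 142 (mod 911)
4^128 ≡ 142^2 = 20164 ≡ 122 (mod 911)
4^256 ≡ 122^2 = 14884 ≡ 308 (mod 911)
4^512 ≡ 308^2 = 94864 ≡ 120 (mod 911)
910 = 512 + 256 + 128 + 8 + 4 + 2 in binary powers of 2.
So 4^910 ≡ 120 · 308 · 122 · 855 · 256 · 16 ≡ 1 (mod 911).
Since the result is 1, base 4 gives no evidence that 911 is composite.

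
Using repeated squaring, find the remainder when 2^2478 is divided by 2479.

2^1 ≡ 2 (mod 2479)
2^2 ≡ 2^2 = 4 ≡ 4 (mod 2479)
2^4 ≡ 4^2 = 16 ≡ 16 (mod 2479)
2^8 ≡ 16^2 = 256 ≡ 256 (mod 2479)
2^16 ≡ 256^2 = 65536 ≡ 1082 (mod 2479)
2^32 ≡ 1082^2 = 1170724 ≡ 636 (mod 2479)
2^64 ≡ 636^2 = 404496 ≡ 419 (mod 2479)
2^128 ≡ 419^2 = 175561 ≡ 2031 (mod 2479)
2^256 ≡ 2031^2 = 4124961 ≡ 2384 (mod 2479)
2^512 ≡ 2384^2 = 5683456 ≡ 1588 (mod 2479)
2^1024 ≡ 1588^2 = 2521744 ≡ 601 (mod 2479)
2^2048 ≡ 601^2 = 361201 ≡ 1746 (mod 2479)
2478 = 2048 + 256 + 128 + 32 + 8 + 4 + 2 in binary powers of 2.
So 2^2478 ≡ 1746 · 2384 · 2031 · 636 · 256 · 16 · 4 ≡ 1935 (mod 2479).
Since 1935 ≠ 1, base 2 is a Fermat witness: 2479 is composite.

1935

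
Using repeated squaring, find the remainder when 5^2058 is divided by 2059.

5^1 ≡ 5 (mod 2059)
5^2 ≡ 5^2 = 25 ≡ 25 (mod 2059)
5^4 ≡ 25^2 = 625 ≡ 625 (mod 2059)
5^8 ≡ 625^2 = 390625 ≡ 1474 (mod 2059)
5^16 ≡ 1474^2 = 2172676 ≡ 431 (mod 2059)
5^32 ≡ 431^2 = 185761 ≡ 451 (mod 2059)
5^64 ≡ 451^2 = 203401 ≡ 1619 (mod 2059)
5^128 ≡ 1619^2 = 2621161 ≡ 54 (mod 2059)
5^256 ≡ 54^2 = 2916 ≡ 857 (mod 2059)
5^512 ≡ 857^2 = 734449 ≡ 1445 (mod 2059)
5^1024 ≡ 1445^2 = 2088025 ≡ 199 (mod 2059)
5^2048 ≡ 199^2 = 39601 ≡ 480 (mod 2059)
2058 = 2048 + 8 + 2 in binary powers of 2.
So 5^2058 ≡ 480 · 1474 · 25 ≡ 1190 (mod 2059).
Since 1190 ≠ 1, base 5 is a Fermat witness: 2059 is composite.

1190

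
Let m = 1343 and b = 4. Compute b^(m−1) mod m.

50

4^1 ≡ 4 (mod 1343)
4^2 ≡ 4^2 = 16 ≡ 16 (mod 1343)
4^4 ≡ 16^2 = 256 ≡ 256 (mod 1343)
4^8 ≡ 256^2 = 65536 ≡ 1072 (mod 1343)
4^16 ≡ 1072^2 = 1149184 ≡ 919 (mod 1343)
4^32 ≡ 919^2 = 844561 ≡ 1157 (mod 1343)
4^64 ≡ 1157^2 = 1338649 ≡ 1021 (mod 1343)
4^128 ≡ 1021^2 = 1042441 ≡ 273 (mod 1343)
4^256 ≡ 273^2 = 74529 ≡ 664 (mod 1343)
4^512 ≡ 664^2 = 440896 ≡ 392 (mod 1343)
4^1024 ≡ 392^2 = 153664 ≡ 562 (mod 1343)
1342 = 1024 + 256 + 32 + 16 + 8 + 4 + 2 in binary powers of 2.
So 4^1342 ≡ 562 · 664 · 1157 · 919 · 1072 · 256 · 16 ≡ 50 (mod 1343).
Since 50 ≠ 1, base 4 is a Fermat witness: 1343 is composite.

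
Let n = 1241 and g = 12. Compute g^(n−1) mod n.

475

12^1 ≡ 12 (mod 1241)
12^2 ≡ 12^2 = 144 ≡ 144 (mod 1241)
12^4 ≡ 144^2 = 20736 ≡ 880 (mod 1241)
12^8 ≡ 880^2 = 774400 ≡ 16 (mod 1241)
12^16 ≡ 16^2 = 256 ≡ 256 (mod 1241)
12^32 ≡ 256^2 = 65536 ≡ 1004 (mod 1241)
12^64 ≡ 1004^2 = 1008016 ≡ 324 (mod 1241)
12^128 ≡ 324^2 = 104976 ≡ 732 (mod 1241)
12^256 ≡ 732^2 = 535824 ≡ 953 (mod 1241)
12^512 ≡ 953^2 = 908209 ≡ 1038 (mod 1241)
12^1024 ≡ 1038^2 = 1077444 ≡ 256 (mod 1241)
1240 = 1024 + 128 + 64 + 16 + 8 in binary powers of 2.
So 12^1240 ≡ 256 · 732 · 324 · 256 · 16 ≡ 475 (mod 1241).
Since 475 ≠ 1, base 12 is a Fermat witness: 1241 is composite.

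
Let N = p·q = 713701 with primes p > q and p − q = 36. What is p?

863

Since p = q + 36, we have 713701 = q(q + 36), so q² + 36q − 713701 = 0.
Discriminant: 36² + 4·713701 = 1296 + 2854804 = 2856100; √2856100 = 1690.
q = (−36 + 1690)/2 = 827, and p = q + 36 = 863.
Check: 827 · 863 = 713701.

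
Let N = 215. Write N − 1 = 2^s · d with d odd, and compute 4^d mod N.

215 − 1 = 214 = 2^1 · 107, so d = 107.
4^1 ≡ 4 (mod 215)
4^2 ≡ 4^2 = 16 ≡ 16 (mod 215)
4^4 ≡ 16^2 = 256 ≡ 41 (mod 215)
4^8 ≡ 41^2 = 1681 ≡ 176 (mod 215)
4^16 ≡ 176^2 = 30976 ≡ 16 (mod 215)
4^32 ≡ 16^2 = 256 ≡ 41 (mod 215)
4^64 ≡ 41^2 = 1681 ≡ 176 (mod 215)
107 = 64 + 32 + 8 + 2 + 1 in binary powers of 2.
So 4^107 ≡ 176 · 41 · 176 · 16 · 4 ≡ 59 (mod 215).
Squaring chain: 59; never reaches −1, so base 4 is a Miller–Rabin witness that 215 is composite.

59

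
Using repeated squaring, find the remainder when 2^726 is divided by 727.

1

2^1 ≡ 2 (mod 727)
2^2 ≡ 2^2 = 4 ≡ 4 (mod 727)
2^4 ≡ 4^2 = 16 ≡ 16 (mod 727)
2^8 ≡ 16^2 = 256 ≡ 256 (mod 727)
2^16 ≡ 256^2 = 65536 ≡ 106 (mod 727)
2^32 ≡ 106^2 = 11236 ≡ 331 (mod 727)
2^64 ≡ 331^2 = 109561 ≡ 511 (mod 727)
2^128 ≡ 511^2 = 261121 ≡ 128 (mod 727)
2^256 ≡ 128^2 = 16384 ≡ 390 (mod 727)
2^512 ≡ 390^2 = 152100 ≡ 157 (mod 727)
726 = 512 + 128 + 64 + 16 + 4 + 2 in binary powers of 2.
So 2^726 ≡ 157 · 128 · 511 · 106 · 16 · 4 ≡ 1 (mod 727).
Since the result is 1, base 2 gives no evidence that 727 is composite.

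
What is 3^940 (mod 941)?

3^1 ≡ 3 (mod 941)
3^2 ≡ 3^2 = 9 ≡ 9 (mod 941)
3^4 ≡ 9^2 = 81 ≡ 81 (mod 941)
3^8 ≡ 81^2 = 6561 ≡ 915 (mod 941)
3^16 ≡ 915^2 = 837225 ≡ 676 (mod 941)
3^32 ≡ 676^2 = 456976 ≡ 591 (mod 941)
3^64 ≡ 591^2 = 349281 ≡ 170 (mod 941)
3^128 ≡ 170^2 = 28900 ≡ 670 (mod 941)
3^256 ≡ 670^2 = 448900 ≡ 43 (mod 941)
3^512 ≡ 43^2 = 1849 ≡ 908 (mod 941)
940 = 512 + 256 + 128 + 32 + 8 + 4 in binary powers of 2.
So 3^940 ≡ 908 · 43 · 670 · 591 · 915 · 81 ≡ 1 (mod 941).
Since the result is 1, base 3 gives no evidence that 941 is composite.

1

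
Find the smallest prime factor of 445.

5

445 is odd.
Digit sum 13, not divisible by 3.
Ends in 5: divisible by 5.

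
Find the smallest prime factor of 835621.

835621 is odd.
Digit sum 25, not divisible by 3.
Ends in 1: not divisible by 5.
7: 835621 = 7·119374 + 3
11: 835621 = 11·75965 + 6
13: 835621 = 13·64278 + 7
17: 835621 = 17·49154 + 3
19: 835621 = 19·43980 + 1
23: 835621 = 23·36331 + 8
29: 835621 = 29·28814 + 15
31: 835621 = 31·26955 + 16
37: 835621 = 37·22584 + 13
41: 835621 = 41·20381

41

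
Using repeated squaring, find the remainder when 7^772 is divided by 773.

7^1 ≡ 7 (mod 773)
7^2 ≡ 7^2 = 49 ≡ 49 (mod 773)
7^4 ≡ 49^2 = 2401 ≡ 82 (mod 773)
7^8 ≡ 82^2 = 6724 ≡ 540 (mod 773)
7^16 ≡ 540^2 = 291600 ≡ 179 (mod 773)
7^32 ≡ 179^2 = 32041 ≡ 348 (mod 773)
7^64 ≡ 348^2 = 121104 ≡ 516 (mod 773)
7^128 ≡ 516^2 = 266256 ≡ 344 (mod 773)
7^256 ≡ 344^2 = 118336 ≡ 67 (mod 773)
7^512 ≡ 67^2 = 4489 ≡ 624 (mod 773)
772 = 512 + 256 + 4 in binary powers of 2.
So 7^772 ≡ 624 · 67 · 82 ≡ 1 (mod 773).
Since the result is 1, base 7 gives no evidence that 773 is composite.

1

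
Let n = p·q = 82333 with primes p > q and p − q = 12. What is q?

Since p = q + 12, we have 82333 = q(q + 12), so q² + 12q − 82333 = 0.
Discriminant: 12² + 4·82333 = 144 + 329332 = 329476; √329476 = 574.
q = (−12 + 574)/2 = 281, and p = q + 12 = 293.
Check: 281 · 293 = 82333.

281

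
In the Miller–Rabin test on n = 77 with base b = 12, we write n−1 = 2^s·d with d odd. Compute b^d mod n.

77 − 1 = 76 = 2^2 · 19, so d = 19.
12^1 ≡ 12 (mod 77)
12^2 ≡ 12^2 = 144 ≡ 67 (mod 77)
12^4 ≡ 67^2 = 4489 ≡ 23 (mod 77)
12^8 ≡ 23^2 = 529 ≡ 67 (mod 77)
12^16 ≡ 67^2 = 4489 ≡ 23 (mod 77)
19 = 16 + 2 + 1 in binary powers of 2.
So 12^19 ≡ 23 · 67 · 12 ≡ 12 (mod 77).
Squaring chain: 12 → 67; never reaches −1, so base 12 is a Miller–Rabin witness that 77 is composite.

12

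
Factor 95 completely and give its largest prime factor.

19

95 = 5 · 19
19 is prime.
So 95 = 5 · 19; the largest prime factor is 19.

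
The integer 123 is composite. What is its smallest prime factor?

123 is odd.
Digit sum 6, divisible by 3.

3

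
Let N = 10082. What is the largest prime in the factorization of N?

71

10082 = 2 · 5041
5041 = 71 · 71
71 = 71 · 1
So 10082 = 2 · 71^2; the largest prime factor is 71.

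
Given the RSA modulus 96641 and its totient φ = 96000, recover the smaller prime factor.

φ(n) = (p−1)(q−1) = n − (p+q) + 1, so p + q = 96641 − 96000 + 1 = 642.
p and q are the roots of t² − 642t + 96641 = 0.
Discriminant: 642² − 4·96641 = 412164 − 386564 = 25600; √25600 = 160.
q = (642 − 160)/2 = 241, p = (642 + 160)/2 = 401.
Check: 241 · 401 = 96641.

241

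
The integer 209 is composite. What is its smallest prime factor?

209 is odd.
Digit sum 11, not divisible by 3.
Ends in 9: not divisible by 5.
7: 209 = 7·29 + 6
11: 209 = 11·19

11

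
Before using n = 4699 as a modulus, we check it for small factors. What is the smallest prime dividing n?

37

4699 is odd.
Digit sum 28, not divisible by 3.
Ends in 9: not divisible by 5.
7: 4699 = 7·671 + 2
11: 4699 = 11·427 + 2
13: 4699 = 13·361 + 6
17: 4699 = 17·276 + 7
19: 4699 = 19·247 + 6
23: 4699 = 23·204 + 7
29: 4699 = 29·162 + 1
31: 4699 = 31·151 + 18
37: 4699 = 37·127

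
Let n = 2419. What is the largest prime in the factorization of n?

59

2419 = 41 · 59
59 is prime.
So 2419 = 41 · 59; the largest prime factor is 59.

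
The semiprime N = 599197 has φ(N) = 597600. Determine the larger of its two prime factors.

φ(n) = (p−1)(q−1) = n − (p+q) + 1, so p + q = 599197 − 597600 + 1 = 1598.
p and q are the roots of t² − 1598t + 599197 = 0.
Discriminant: 1598² − 4·599197 = 2553604 − 2396788 = 156816; √156816 = 396.
q = (1598 − 396)/2 = 601, p = (1598 + 396)/2 = 997.
Check: 601 · 997 = 599197.

997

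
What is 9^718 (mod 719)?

9^1 ≡ 9 (mod 719)
9^2 ≡ 9^2 = 81 ≡ 81 (mod 719)
9^4 ≡ 81^2 = 6561 ≡ 90 (mod 719)
9^8 ≡ 90^2 = 8100 ≡ 191 (mod 719)
9^16 ≡ 191^2 = 36481 ≡ 531 (mod 719)
9^32 ≡ 531^2 = 281961 ≡ 113 (mod 719)
9^64 ≡ 113^2 = 12769 ≡ 546 (mod 719)
9^128 ≡ 546^2 = 298116 ≡ 450 (mod 719)
9^256 ≡ 450^2 = 202500 ≡ 461 (mod 719)
9^512 ≡ 461^2 = 212521 ≡ 416 (mod 719)
718 = 512 + 128 + 64 + 8 + 4 + 2 in binary powers of 2.
So 9^718 ≡ 416 · 450 · 546 · 191 · 90 · 81 ≡ 1 (mod 719).
Since the result is 1, base 9 gives no evidence that 719 is composite.

1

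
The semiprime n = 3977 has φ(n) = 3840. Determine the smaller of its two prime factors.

φ(n) = (p−1)(q−1) = n − (p+q) + 1, so p + q = 3977 − 3840 + 1 = 138.
p and q are the roots of t² − 138t + 3977 = 0.
Discriminant: 138² − 4·3977 = 19044 − 15908 = 3136; √3136 = 56.
q = (138 − 56)/2 = 41, p = (138 + 56)/2 = 97.
Check: 41 · 97 = 3977.

41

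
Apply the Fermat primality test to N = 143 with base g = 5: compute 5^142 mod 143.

5^1 ≡ 5 (mod 143)
5^2 ≡ 5^2 = 25 ≡ 25 (mod 143)
5^4 ≡ 25^2 = 625 ≡ 53 (mod 143)
5^8 ≡ 53^2 = 2809 ≡ 92 (mod 143)
5^16 ≡ 92^2 = 8464 ≡ 27 (mod 143)
5^32 ≡ 27^2 = 729 ≡ 14 (mod 143)
5^64 ≡ 14^2 = 196 ≡ 53 (mod 143)
5^128 ≡ 53^2 = 2809 ≡ 92 (mod 143)
142 = 128 + 8 + 4 + 2 in binary powers of 2.
So 5^142 ≡ 92 · 92 · 53 · 25 ≡ 25 (mod 143).
Since 25 ≠ 1, base 5 is a Fermat witness: 143 is composite.

25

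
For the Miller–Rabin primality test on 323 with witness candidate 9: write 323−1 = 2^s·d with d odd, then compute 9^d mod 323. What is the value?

323 − 1 = 322 = 2^1 · 161, so d = 161.
9^1 ≡ 9 (mod 323)
9^2 ≡ 9^2 = 81 ≡ 81 (mod 323)
9^4 ≡ 81^2 = 6561 ≡ 101 (mod 323)
9^8 ≡ 101^2 = 10201 ≡ 188 (mod 323)
9^16 ≡ 188^2 = 35344 ≡ 137 (mod 323)
9^32 ≡ 137^2 = 18769 ≡ 35 (mod 323)
9^64 ≡ 35^2 = 1225 ≡ 256 (mod 323)
9^128 ≡ 256^2 = 65536 ≡ 290 (mod 323)
161 = 128 + 32 + 1 in binary powers of 2.
So 9^161 ≡ 290 · 35 · 9 ≡ 264 (mod 323).
Squaring chain: 264; never reaches −1, so base 9 is a Miller–Rabin witness that 323 is composite.

264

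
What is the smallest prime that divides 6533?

47

6533 is odd.
Digit sum 17, not divisible by 3.
Ends in 3: not divisible by 5.
7: 6533 = 7·933 + 2
11: 6533 = 11·593 + 10
13: 6533 = 13·502 + 7
17: 6533 = 17·384 + 5
19: 6533 = 19·343 + 16
23: 6533 = 23·284 + 1
29: 6533 = 29·225 + 8
31: 6533 = 31·210 + 23
37: 6533 = 37·176 + 21
41: 6533 = 41·159 + 14
43: 6533 = 43·151 + 40
47: 6533 = 47·139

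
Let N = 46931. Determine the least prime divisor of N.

71

46931 is odd.
Digit sum 23, not divisible by 3.
Ends in 1: not divisible by 5.
7: 46931 = 7·6704 + 3
11: 46931 = 11·4266 + 5
13: 46931 = 13·3610 + 1
17: 46931 = 17·2760 + 11
19: 46931 = 19·2470 + 1
23: 46931 = 23·2040 + 11
29: 46931 = 29·1618 + 9
31: 46931 = 31·1513 + 28
37: 46931 = 37·1268 + 15
41: 46931 = 41·1144 + 27
43: 46931 = 43·1091 + 18
47: 46931 = 47·998 + 25
53: 46931 = 53·885 + 26
59: 46931 = 59·795 + 26
61: 46931 = 61·769 + 22
67: 46931 = 67·700 + 31
71: 46931 = 71·661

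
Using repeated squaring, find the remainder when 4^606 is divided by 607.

4^1 ≡ 4 (mod 607)
4^2 ≡ 4^2 = 16 ≡ 16 (mod 607)
4^4 ≡ 16^2 = 256 ≡ 256 (mod 607)
4^8 ≡ 256^2 = 65536 ≡ 587 (mod 607)
4^16 ≡ 587^2 = 344569 ≡ 400 (mod 607)
4^32 ≡ 400^2 = 160000 ≡ 359 (mod 607)
4^64 ≡ 359^2 = 128881 ≡ 197 (mod 607)
4^128 ≡ 197^2 = 38809 ≡ 568 (mod 607)
4^256 ≡ 568^2 = 322624 ≡ 307 (mod 607)
4^512 ≡ 307^2 = 94249 ≡ 164 (mod 607)
606 = 512 + 64 + 16 + 8 + 4 + 2 in binary powers of 2.
So 4^606 ≡ 164 · 197 · 400 · 587 · 256 · 16 ≡ 1 (mod 607).
Since the result is 1, base 4 gives no evidence that 607 is composite.

1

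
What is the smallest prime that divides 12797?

12797 is odd.
Digit sum 26, not divisible by 3.
Ends in 7: not divisible by 5.
7: 12797 = 7·1828 + 1
11: 12797 = 11·1163 + 4
13: 12797 = 13·984 + 5
17: 12797 = 17·752 + 13
19: 12797 = 19·673 + 10
23: 12797 = 23·556 + 9
29: 12797 = 29·441 + 8
31: 12797 = 31·412 + 25
37: 12797 = 37·345 + 32
41: 12797 = 41·312 + 5
43: 12797 = 43·297 + 26
47: 12797 = 47·272 + 13
53: 12797 = 53·241 + 24
59: 12797 = 59·216 + 53
61: 12797 = 61·209 + 48
67: 12797 = 67·191

67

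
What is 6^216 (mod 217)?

6^1 ≡ 6 (mod 217)
6^2 ≡ 6^2 = 36 ≡ 36 (mod 217)
6^4 ≡ 36^2 = 1296 ≡ 211 (mod 217)
6^8 ≡ 211^2 = 44521 ≡ 36 (mod 217)
6^16 ≡ 36^2 = 1296 ≡ 211 (mod 217)
6^32 ≡ 211^2 = 44521 ≡ 36 (mod 217)
6^64 ≡ 36^2 = 1296 ≡ 211 (mod 217)
6^128 ≡ 211^2 = 44521 ≡ 36 (mod 217)
216 = 128 + 64 + 16 + 8 in binary powers of 2.
So 6^216 ≡ 36 · 211 · 211 · 36 ≡ 1 (mod 217).
Since the result is 1, base 6 gives no evidence that 217 is composite.

1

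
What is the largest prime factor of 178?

89

178 = 2 · 89
89 is prime.
So 178 = 2 · 89; the largest prime factor is 89.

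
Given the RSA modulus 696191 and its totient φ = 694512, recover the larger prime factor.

φ(n) = (p−1)(q−1) = n − (p+q) + 1, so p + q = 696191 − 694512 + 1 = 1680.
p and q are the roots of t² − 1680t + 696191 = 0.
Discriminant: 1680² − 4·696191 = 2822400 − 2784764 = 37636; √37636 = 194.
q = (1680 − 194)/2 = 743, p = (1680 + 194)/2 = 937.
Check: 743 · 937 = 696191.

937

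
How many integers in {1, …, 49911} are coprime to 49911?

32760

Factor: 49911 = 3 · 127 · 131.
φ(49911) = (3−1) · (127−1) · (131−1) = 2 · 126 · 130 = 32760.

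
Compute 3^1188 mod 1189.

3^1 ≡ 3 (mod 1189)
3^2 ≡ 3^2 = 9 ≡ 9 (mod 1189)
3^4 ≡ 9^2 = 81 ≡ 81 (mod 1189)
3^8 ≡ 81^2 = 6561 ≡ 616 (mod 1189)
3^16 ≡ 616^2 = 379456 ≡ 165 (mod 1189)
3^32 ≡ 165^2 = 27225 ≡ 1067 (mod 1189)
3^64 ≡ 1067^2 = 1138489 ≡ 616 (mod 1189)
3^128 ≡ 616^2 = 379456 ≡ 165 (mod 1189)
3^256 ≡ 165^2 = 27225 ≡ 1067 (mod 1189)
3^512 ≡ 1067^2 = 1138489 ≡ 616 (mod 1189)
3^1024 ≡ 616^2 = 379456 ≡ 165 (mod 1189)
1188 = 1024 + 128 + 32 + 4 in binary powers of 2.
So 3^1188 ≡ 165 · 165 · 1067 · 81 ≡ 1147 (mod 1189).
Since 1147 ≠ 1, base 3 is a Fermat witness: 1189 is composite.

1147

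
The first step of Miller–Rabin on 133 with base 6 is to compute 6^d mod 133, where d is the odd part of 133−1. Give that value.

125

133 − 1 = 132 = 2^2 · 33, so d = 33.
6^1 ≡ 6 (mod 133)
6^2 ≡ 6^2 = 36 ≡ 36 (mod 133)
6^4 ≡ 36^2 = 1296 ≡ 99 (mod 133)
6^8 ≡ 99^2 = 9801 ≡ 92 (mod 133)
6^16 ≡ 92^2 = 8464 ≡ 85 (mod 133)
6^32 ≡ 85^2 = 7225 ≡ 43 (mod 133)
33 = 32 + 1 in binary powers of 2.
So 6^33 ≡ 43 · 6 ≡ 125 (mod 133).
Squaring chain: 125 → 64; never reaches −1, so base 6 is a Miller–Rabin witness that 133 is composite.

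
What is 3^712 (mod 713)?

3^1 ≡ 3 (mod 713)
3^2 ≡ 3^2 = 9 ≡ 9 (mod 713)
3^4 ≡ 9^2 = 81 ≡ 81 (mod 713)
3^8 ≡ 81^2 = 6561 ≡ 144 (mod 713)
3^16 ≡ 144^2 = 20736 ≡ 59 (mod 713)
3^32 ≡ 59^2 = 3481 ≡ 629 (mod 713)
3^64 ≡ 629^2 = 395641 ≡ 639 (mod 713)
3^128 ≡ 639^2 = 408321 ≡ 485 (mod 713)
3^256 ≡ 485^2 = 235225 ≡ 648 (mod 713)
3^512 ≡ 648^2 = 419904 ≡ 660 (mod 713)
712 = 512 + 128 + 64 + 8 in binary powers of 2.
So 3^712 ≡ 660 · 485 · 639 · 144 ≡ 696 (mod 713).
Since 696 ≠ 1, base 3 is a Fermat witness: 713 is composite.

696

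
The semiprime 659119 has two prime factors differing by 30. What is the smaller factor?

Since p = q + 30, we have 659119 = q(q + 30), so q² + 30q − 659119 = 0.
Discriminant: 30² + 4·659119 = 900 + 2636476 = 2637376; √2637376 = 1624.
q = (−30 + 1624)/2 = 797, and p = q + 30 = 827.
Check: 797 · 827 = 659119.

797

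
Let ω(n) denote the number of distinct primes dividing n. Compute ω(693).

3

693 = 3^2 · 77
77 = 7 · 11
693 = 3^2 · 7 · 11, which has 3 distinct prime factors.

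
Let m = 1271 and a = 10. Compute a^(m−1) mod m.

780

10^1 ≡ 10 (mod 1271)
10^2 ≡ 10^2 = 100 ≡ 100 (mod 1271)
10^4 ≡ 100^2 = 10000 ≡ 1103 (mod 1271)
10^8 ≡ 1103^2 = 1216609 ≡ 262 (mod 1271)
10^16 ≡ 262^2 = 68644 ≡ 10 (mod 1271)
10^32 ≡ 10^2 = 100 ≡ 100 (mod 1271)
10^64 ≡ 100^2 = 10000 ≡ 1103 (mod 1271)
10^128 ≡ 1103^2 = 1216609 ≡ 262 (mod 1271)
10^256 ≡ 262^2 = 68644 ≡ 10 (mod 1271)
10^512 ≡ 10^2 = 100 ≡ 100 (mod 1271)
10^1024 ≡ 100^2 = 10000 ≡ 1103 (mod 1271)
1270 = 1024 + 128 + 64 + 32 + 16 + 4 + 2 in binary powers of 2.
So 10^1270 ≡ 1103 · 262 · 1103 · 100 · 10 · 1103 · 100 ≡ 780 (mod 1271).
Since 780 ≠ 1, base 10 is a Fermat witness: 1271 is composite.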